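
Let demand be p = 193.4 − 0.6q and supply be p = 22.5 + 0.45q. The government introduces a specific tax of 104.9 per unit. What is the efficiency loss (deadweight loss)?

5240

Competitive equilibrium: 193.4 − 0.6q = 22.5 + 0.45q → q* = 162.7619, p* = 95.74286.
With the tax, the buyer price exceeds the seller price by 104.9: (193.4 − 0.6q) − (22.5 + 0.45q) = 104.9 → q' = 62.85714.
Δq = 162.7619 − 62.85714 = 99.90476; the wedge equals the tax, 104.9.
DWL = ½ × 99.90476 × 104.9 = 5240.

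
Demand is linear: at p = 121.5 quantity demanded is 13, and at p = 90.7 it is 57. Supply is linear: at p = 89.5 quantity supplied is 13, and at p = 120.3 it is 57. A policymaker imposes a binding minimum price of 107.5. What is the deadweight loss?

5.71

Demand slope = (90.7 − 121.5)/(57 − 13) = −0.7, so p = 130.6 − 0.7q.
Supply slope = (120.3 − 89.5)/(57 − 13) = 0.7, so p = 80.4 + 0.7q.
Competitive equilibrium: 130.6 − 0.7q = 80.4 + 0.7q → q* = 35.8571, p* = 105.5.
At the floor p = 107.5, quantity demanded = (130.6 − 107.5)/0.7 = 33.
Sellers' marginal cost at q' = 33: 80.4 + 0.7·33 = 103.5.
Δq = 35.8571 − 33 = 2.8571; wedge = 107.5 − 103.5 = 4.
Deadweight loss = ½ × 2.8571 × 4 = 5.71.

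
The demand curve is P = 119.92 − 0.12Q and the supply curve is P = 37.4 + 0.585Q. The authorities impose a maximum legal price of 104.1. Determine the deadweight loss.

3.24

Competitive equilibrium: 119.92 − 0.12Q = 37.4 + 0.585Q → Q* = 117.0496, P* = 105.874.
At the ceiling P = 104.1, quantity supplied = (104.1 − 37.4)/0.585 = 114.0171.
Willingness to pay at Q' = 114.0171: 119.92 − 0.12·114.0171 = 106.2379.
ΔQ = 117.0496 − 114.0171 = 3.0325; wedge = 106.2379 − 104.1 = 2.1379.
Deadweight loss = ½ × 3.0325 × 2.1379 = 3.24.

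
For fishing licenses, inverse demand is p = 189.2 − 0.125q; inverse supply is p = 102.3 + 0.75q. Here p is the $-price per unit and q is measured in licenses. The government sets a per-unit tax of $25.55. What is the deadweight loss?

Competitive equilibrium: 189.2 − 0.125q = 102.3 + 0.75q → q* = 99.3143, p* = 176.7857.
With the tax, the buyer price exceeds the seller price by 25.55: (189.2 − 0.125q) − (102.3 + 0.75q) = 25.55 → q' = 70.1143.
Δq = 99.3143 − 70.1143 = 29.2; the wedge equals the tax, 25.55.
The triangle = ½ × 29.2 × 25.55 = $373.03.

$373.03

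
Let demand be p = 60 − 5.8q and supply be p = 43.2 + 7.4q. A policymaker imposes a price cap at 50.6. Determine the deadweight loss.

Competitive equilibrium: 60 − 5.8q = 43.2 + 7.4q → q* = 1.2727, p* = 52.6182.
At the ceiling p = 50.6, quantity supplied = (50.6 − 43.2)/7.4 = 1.
Willingness to pay at q' = 1: 60 − 5.8·1 = 54.2.
Δq = 1.2727 − 1 = 0.2727; wedge = 54.2 − 50.6 = 3.6.
The triangle = ½ × 0.2727 × 3.6 = 0.49.

0.49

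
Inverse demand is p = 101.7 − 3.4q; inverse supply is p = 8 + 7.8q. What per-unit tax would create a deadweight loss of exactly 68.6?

Competitive equilibrium: 101.7 − 3.4q = 8 + 7.8q → q* = 8.3661, p* = 73.2554.
A tax t gives Δq = t/11.2 and wedge t, so DWL = t²/22.4.
t²/22.4 = 68.6 → t² = 1536.64 → t = 39.2.

39.2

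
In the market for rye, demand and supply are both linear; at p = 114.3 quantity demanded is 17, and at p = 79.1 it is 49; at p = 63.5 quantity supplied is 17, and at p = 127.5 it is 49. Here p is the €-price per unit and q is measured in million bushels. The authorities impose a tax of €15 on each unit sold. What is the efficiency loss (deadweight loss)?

Demand slope = (79.1 − 114.3)/(49 − 17) = −1.1, so p = 133 − 1.1q.
Supply slope = (127.5 − 63.5)/(49 − 17) = 2, so p = 29.5 + 2q.
Competitive equilibrium: 133 − 1.1q = 29.5 + 2q → q* = 33.3871, p* = 96.2742.
With the tax, the buyer price exceeds the seller price by 15: (133 − 1.1q) − (29.5 + 2q) = 15 → q' = 28.5484.
Δq = 33.3871 − 28.5484 = 4.8387; the wedge equals the tax, 15.
Deadweight loss = ½ × 4.8387 × 15 = €36.29 million.

€36.29 million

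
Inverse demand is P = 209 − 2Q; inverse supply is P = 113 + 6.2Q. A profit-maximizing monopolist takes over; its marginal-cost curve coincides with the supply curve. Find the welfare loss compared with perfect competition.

21.61

Competitive equilibrium: 209 − 2Q = 113 + 6.2Q → Q* = 11.70732, P* = 185.58537.
Marginal revenue: MR = 209 − 4Q. Set MR = MC: 209 − 4Q = 113 + 6.2Q → Q_m = 9.41176.
Price P_m = 209 − 2·9.41176 = 190.17648; MC(Q_m) = 113 + 6.2·9.41176 = 171.35291.
Competitive Q* = 11.70732, so ΔQ = 2.29556; wedge = 190.17648 − 171.35291 = 18.82357.
Deadweight loss = ½ × 2.29556 × 18.82357 = 21.61.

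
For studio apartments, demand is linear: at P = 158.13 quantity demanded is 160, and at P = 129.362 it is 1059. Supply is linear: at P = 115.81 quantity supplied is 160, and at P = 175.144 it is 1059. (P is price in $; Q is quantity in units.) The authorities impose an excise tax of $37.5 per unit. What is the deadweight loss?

$7174.74

Demand slope = (129.362 − 158.13)/(1059 − 160) = −0.032, so P = 163.25 − 0.032Q.
Supply slope = (175.144 − 115.81)/(1059 − 160) = 0.066, so P = 105.25 + 0.066Q.
Competitive equilibrium: 163.25 − 0.032Q = 105.25 + 0.066Q → Q* = 591.8367, P* = 144.3112.
With the tax, the buyer price exceeds the seller price by 37.5: (163.25 − 0.032Q) − (105.25 + 0.066Q) = 37.5 → Q' = 209.1837.
ΔQ = 591.8367 − 209.1837 = 382.653; the wedge equals the tax, 37.5.
DWL = ½ × 382.653 × 37.5 = $7174.74.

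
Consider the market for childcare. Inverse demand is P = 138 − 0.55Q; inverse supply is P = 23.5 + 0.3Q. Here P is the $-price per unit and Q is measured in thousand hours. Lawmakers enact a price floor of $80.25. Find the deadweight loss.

$375.04 thousand

Competitive equilibrium: 138 − 0.55Q = 23.5 + 0.3Q → Q* = 134.7059, P* = 63.9118.
At the floor P = 80.25, quantity demanded = (138 − 80.25)/0.55 = 105.
Sellers' marginal cost at Q' = 105: 23.5 + 0.3·105 = 55.
ΔQ = 134.7059 − 105 = 29.7059; wedge = 80.25 − 55 = 25.25.
DWL = ½ × 29.7059 × 25.25 = $375.04 thousand.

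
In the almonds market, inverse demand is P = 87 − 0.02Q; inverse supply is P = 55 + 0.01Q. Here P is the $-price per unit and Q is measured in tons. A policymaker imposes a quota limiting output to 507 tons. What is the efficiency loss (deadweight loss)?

$4698.40

Competitive equilibrium: 87 − 0.02Q = 55 + 0.01Q → Q* = 1066.6667, P* = 65.6667.
At Q = 507: demand price = 87 − 0.02·507 = 76.86; supply price = 55 + 0.01·507 = 60.07.
ΔQ = 1066.6667 − 507 = 559.6667; wedge = 76.86 − 60.07 = 16.79.
DWL = ½ × 559.6667 × 16.79 = $4698.40.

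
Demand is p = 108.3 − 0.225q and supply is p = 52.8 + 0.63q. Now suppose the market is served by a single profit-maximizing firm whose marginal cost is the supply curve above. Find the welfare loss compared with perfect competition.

78.18

Competitive equilibrium: 108.3 − 0.225q = 52.8 + 0.63q → q* = 64.9123, p* = 93.6947.
Marginal revenue: MR = 108.3 − 0.45q. Set MR = MC: 108.3 − 0.45q = 52.8 + 0.63q → q_m = 51.3889.
Price p_m = 108.3 − 0.225·51.3889 = 96.7375; MC(q_m) = 52.8 + 0.63·51.3889 = 85.175.
Competitive q* = 64.9123, so Δq = 13.5234; wedge = 96.7375 − 85.175 = 11.5625.
Deadweight loss = ½ × 13.5234 × 11.5625 = 78.18.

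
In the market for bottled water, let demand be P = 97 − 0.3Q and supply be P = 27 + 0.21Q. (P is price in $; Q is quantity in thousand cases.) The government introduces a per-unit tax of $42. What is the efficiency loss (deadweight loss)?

Competitive equilibrium: 97 − 0.3Q = 27 + 0.21Q → Q* = 137.2549, P* = 55.8235.
With the tax, the buyer price exceeds the seller price by 42: (97 − 0.3Q) − (27 + 0.21Q) = 42 → Q' = 54.902.
ΔQ = 137.2549 − 54.902 = 82.3529; the wedge equals the tax, 42.
Welfare loss = ½ × 82.3529 × 42 = $1729.41 thousand.

$1729.41 thousand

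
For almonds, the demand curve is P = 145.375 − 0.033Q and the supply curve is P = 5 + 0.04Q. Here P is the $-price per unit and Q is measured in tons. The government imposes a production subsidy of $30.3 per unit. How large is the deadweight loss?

Competitive equilibrium: 145.375 − 0.033Q = 5 + 0.04Q → Q* = 1922.9452, P* = 81.9178.
The subsidy lowers effective supply by 30.3: P = 0.04Q − 25.3.
New quantity: 145.375 − 0.033Q = 0.04Q − 25.3 → Q' = 2338.0137.
Overproduction ΔQ = 2338.0137 − 1922.9452 = 415.0685; wedge = subsidy = 30.3.
DWL = ½ × 415.0685 × 30.3 = $6288.29.

$6288.29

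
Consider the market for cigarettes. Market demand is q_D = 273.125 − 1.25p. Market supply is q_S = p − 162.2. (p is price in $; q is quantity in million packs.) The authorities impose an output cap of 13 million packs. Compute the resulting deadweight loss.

$300.67 million

In inverse form: demand p = 218.5 − 0.8q, supply p = 162.2 + q.
Competitive equilibrium: 218.5 − 0.8q = 162.2 + q → q* = 31.2778, p* = 193.4778.
At q = 13: demand price = 218.5 − 0.8·13 = 208.1; supply price = 162.2 + 1·13 = 175.2.
Δq = 31.2778 − 13 = 18.2778; wedge = 208.1 − 175.2 = 32.9.
Deadweight loss = ½ × 18.2778 × 32.9 = $300.67 million.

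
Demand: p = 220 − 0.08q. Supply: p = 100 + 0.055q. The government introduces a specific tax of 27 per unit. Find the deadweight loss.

Competitive equilibrium: 220 − 0.08q = 100 + 0.055q → q* = 888.8889, p* = 148.8889.
With the tax, the buyer price exceeds the seller price by 27: (220 − 0.08q) − (100 + 0.055q) = 27 → q' = 688.8889.
Δq = 888.8889 − 688.8889 = 200; the wedge equals the tax, 27.
Deadweight loss = ½ × 200 × 27 = 2700.

2700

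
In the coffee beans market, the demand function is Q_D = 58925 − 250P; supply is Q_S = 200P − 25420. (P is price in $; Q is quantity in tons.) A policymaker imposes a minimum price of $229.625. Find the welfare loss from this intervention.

In inverse form: demand P = 235.7 − 0.004Q, supply P = 127.1 + 0.005Q.
Competitive equilibrium: 235.7 − 0.004Q = 127.1 + 0.005Q → Q* = 12066.66667, P* = 187.43333.
At the floor P = 229.625, quantity demanded = (235.7 − 229.625)/0.004 = 1518.75.
Sellers' marginal cost at Q' = 1518.75: 127.1 + 0.005·1518.75 = 134.69375.
ΔQ = 12066.66667 − 1518.75 = 10547.91667; wedge = 229.625 − 134.69375 = 94.93125.
Welfare loss = ½ × 10547.91667 × 94.93125 = $500663.46.

$500663.46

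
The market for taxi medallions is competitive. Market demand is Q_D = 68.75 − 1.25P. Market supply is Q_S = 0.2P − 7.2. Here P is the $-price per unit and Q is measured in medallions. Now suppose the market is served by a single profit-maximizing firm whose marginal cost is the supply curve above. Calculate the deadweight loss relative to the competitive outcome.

In inverse form: demand P = 55 − 0.8Q, supply P = 36 + 5Q.
Competitive equilibrium: 55 − 0.8Q = 36 + 5Q → Q* = 3.2759, P* = 52.3793.
Marginal revenue: MR = 55 − 1.6Q. Set MR = MC: 55 − 1.6Q = 36 + 5Q → Q_m = 2.8788.
Price P_m = 55 − 0.8·2.8788 = 52.697; MC(Q_m) = 36 + 5·2.8788 = 50.394.
Competitive Q* = 3.2759, so ΔQ = 0.3971; wedge = 52.697 − 50.394 = 2.303.
The triangle = ½ × 0.3971 × 2.303 = $0.46.

$0.46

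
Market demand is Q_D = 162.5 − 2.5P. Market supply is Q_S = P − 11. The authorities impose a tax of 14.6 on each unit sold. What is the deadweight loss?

76.13

In inverse form: demand P = 65 − 0.4Q, supply P = 11 + Q.
Competitive equilibrium: 65 − 0.4Q = 11 + Q → Q* = 38.5714, P* = 49.5714.
With the tax, the buyer price exceeds the seller price by 14.6: (65 − 0.4Q) − (11 + Q) = 14.6 → Q' = 28.1429.
ΔQ = 38.5714 − 28.1429 = 10.4285; the wedge equals the tax, 14.6.
Deadweight loss = ½ × 10.4285 × 14.6 = 76.13.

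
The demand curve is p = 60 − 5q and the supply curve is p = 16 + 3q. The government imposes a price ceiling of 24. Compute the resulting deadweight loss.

Competitive equilibrium: 60 − 5q = 16 + 3q → q* = 5.5, p* = 32.5.
At the ceiling p = 24, quantity supplied = (24 − 16)/3 = 2.6667.
Willingness to pay at q' = 2.6667: 60 − 5·2.6667 = 46.6665.
Δq = 5.5 − 2.6667 = 2.8333; wedge = 46.6665 − 24 = 22.6665.
The triangle = ½ × 2.8333 × 22.6665 = 32.11.

32.11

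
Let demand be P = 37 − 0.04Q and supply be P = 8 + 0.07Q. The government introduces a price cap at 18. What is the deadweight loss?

Competitive equilibrium: 37 − 0.04Q = 8 + 0.07Q → Q* = 263.6364, P* = 26.4545.
At the ceiling P = 18, quantity supplied = (18 − 8)/0.07 = 142.8571.
Willingness to pay at Q' = 142.8571: 37 − 0.04·142.8571 = 31.2857.
ΔQ = 263.6364 − 142.8571 = 120.7793; wedge = 31.2857 − 18 = 13.2857.
Welfare loss = ½ × 120.7793 × 13.2857 = 802.32.

802.32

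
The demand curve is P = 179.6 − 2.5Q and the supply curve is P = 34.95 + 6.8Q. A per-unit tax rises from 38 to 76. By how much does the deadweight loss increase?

Competitive equilibrium: 179.6 − 2.5Q = 34.95 + 6.8Q → Q* = 15.5538, P* = 140.7156.
For a per-unit tax t: ΔQ = t/9.3, so DWL = ½·t·(t/9.3) = t²/18.6.
At t = 38: DWL = 77.634. At t = 76: DWL = 310.538.
Increase = 310.538 − 77.634 = 232.90.

232.90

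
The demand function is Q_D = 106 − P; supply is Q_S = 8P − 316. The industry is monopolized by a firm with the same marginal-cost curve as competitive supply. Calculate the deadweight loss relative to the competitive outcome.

435.25

In inverse form: demand P = 106 − Q, supply P = 39.5 + 0.125Q.
Competitive equilibrium: 106 − Q = 39.5 + 0.125Q → Q* = 59.1111, P* = 46.8889.
Marginal revenue: MR = 106 − 2Q. Set MR = MC: 106 − 2Q = 39.5 + 0.125Q → Q_m = 31.2941.
Price P_m = 106 − 1·31.2941 = 74.7059; MC(Q_m) = 39.5 + 0.125·31.2941 = 43.4118.
Competitive Q* = 59.1111, so ΔQ = 27.817; wedge = 74.7059 − 43.4118 = 31.2941.
The triangle = ½ × 27.817 × 31.2941 = 435.25.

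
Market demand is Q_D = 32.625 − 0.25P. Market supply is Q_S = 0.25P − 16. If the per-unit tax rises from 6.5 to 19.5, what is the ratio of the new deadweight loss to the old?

9

In inverse form: demand P = 130.5 − 4Q, supply P = 64 + 4Q.
Competitive equilibrium: 130.5 − 4Q = 64 + 4Q → Q* = 8.3125, P* = 97.25.
For a per-unit tax t: ΔQ = t/8, so DWL = ½·t·(t/8) = t²/16.
At t = 6.5: DWL = 2.641. At t = 19.5: DWL = 23.766.
Ratio = (19.5/6.5)² = 9.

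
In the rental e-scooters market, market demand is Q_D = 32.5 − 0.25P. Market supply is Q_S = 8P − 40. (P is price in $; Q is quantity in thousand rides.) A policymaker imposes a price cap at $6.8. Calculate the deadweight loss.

$521.62 thousand

In inverse form: demand P = 130 − 4Q, supply P = 5 + 0.125Q.
Competitive equilibrium: 130 − 4Q = 5 + 0.125Q → Q* = 30.303, P* = 8.7879.
At the ceiling P = 6.8, quantity supplied = (6.8 − 5)/0.125 = 14.4.
Willingness to pay at Q' = 14.4: 130 − 4·14.4 = 72.4.
ΔQ = 30.303 − 14.4 = 15.903; wedge = 72.4 − 6.8 = 65.6.
Deadweight loss = ½ × 15.903 × 65.6 = $521.62 thousand.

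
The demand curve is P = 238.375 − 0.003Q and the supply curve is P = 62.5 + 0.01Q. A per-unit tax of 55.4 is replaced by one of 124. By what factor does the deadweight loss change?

Competitive equilibrium: 238.375 − 0.003Q = 62.5 + 0.01Q → Q* = 13528.8462, P* = 197.7885.
For a per-unit tax t: ΔQ = t/0.013, so DWL = ½·t·(t/0.013) = t²/0.026.
At t = 55.4: DWL = 118044.615. At t = 124: DWL = 591384.615.
Ratio = (124/55.4)² = 5.010.

5.010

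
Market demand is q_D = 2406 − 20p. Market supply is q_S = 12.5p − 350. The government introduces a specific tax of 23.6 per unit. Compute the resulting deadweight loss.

In inverse form: demand p = 120.3 − 0.05q, supply p = 28 + 0.08q.
Competitive equilibrium: 120.3 − 0.05q = 28 + 0.08q → q* = 710, p* = 84.8.
With the tax, the buyer price exceeds the seller price by 23.6: (120.3 − 0.05q) − (28 + 0.08q) = 23.6 → q' = 528.4615.
Δq = 710 − 528.4615 = 181.5385; the wedge equals the tax, 23.6.
The triangle = ½ × 181.5385 × 23.6 = 2142.15.

2142.15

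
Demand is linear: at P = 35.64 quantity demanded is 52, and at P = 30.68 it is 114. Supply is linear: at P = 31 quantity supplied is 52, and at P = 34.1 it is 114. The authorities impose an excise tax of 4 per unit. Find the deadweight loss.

61.54

Demand slope = (30.68 − 35.64)/(114 − 52) = −0.08, so P = 39.8 − 0.08Q.
Supply slope = (34.1 − 31)/(114 − 52) = 0.05, so P = 28.4 + 0.05Q.
Competitive equilibrium: 39.8 − 0.08Q = 28.4 + 0.05Q → Q* = 87.6923, P* = 32.7846.
With the tax, the buyer price exceeds the seller price by 4: (39.8 − 0.08Q) − (28.4 + 0.05Q) = 4 → Q' = 56.9231.
ΔQ = 87.6923 − 56.9231 = 30.7692; the wedge equals the tax, 4.
The triangle = ½ × 30.7692 × 4 = 61.54.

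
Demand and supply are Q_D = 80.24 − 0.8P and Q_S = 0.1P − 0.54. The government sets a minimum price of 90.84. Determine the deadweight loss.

4.23

In inverse form: demand P = 100.3 − 1.25Q, supply P = 5.4 + 10Q.
Competitive equilibrium: 100.3 − 1.25Q = 5.4 + 10Q → Q* = 8.4356, P* = 89.7556.
At the floor P = 90.84, quantity demanded = (100.3 − 90.84)/1.25 = 7.568.
Sellers' marginal cost at Q' = 7.568: 5.4 + 10·7.568 = 81.08.
ΔQ = 8.4356 − 7.568 = 0.8676; wedge = 90.84 − 81.08 = 9.76.
The triangle = ½ × 0.8676 × 9.76 = 4.23.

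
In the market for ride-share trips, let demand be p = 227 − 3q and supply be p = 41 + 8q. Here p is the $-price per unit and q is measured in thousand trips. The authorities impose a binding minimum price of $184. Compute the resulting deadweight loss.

Competitive equilibrium: 227 − 3q = 41 + 8q → q* = 16.9091, p* = 176.2727.
At the floor p = 184, quantity demanded = (227 − 184)/3 = 14.3333.
Sellers' marginal cost at q' = 14.3333: 41 + 8·14.3333 = 155.6664.
Δq = 16.9091 − 14.3333 = 2.5758; wedge = 184 − 155.6664 = 28.3336.
DWL = ½ × 2.5758 × 28.3336 = $36.49 thousand.

$36.49 thousand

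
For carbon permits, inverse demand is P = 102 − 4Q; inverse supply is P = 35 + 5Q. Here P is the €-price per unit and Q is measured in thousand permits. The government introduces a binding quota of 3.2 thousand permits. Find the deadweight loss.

€81.07 thousand

Competitive equilibrium: 102 − 4Q = 35 + 5Q → Q* = 7.4444, P* = 72.2222.
At Q = 3.2: demand price = 102 − 4·3.2 = 89.2; supply price = 35 + 5·3.2 = 51.
ΔQ = 7.4444 − 3.2 = 4.2444; wedge = 89.2 − 51 = 38.2.
The triangle = ½ × 4.2444 × 38.2 = €81.07 thousand.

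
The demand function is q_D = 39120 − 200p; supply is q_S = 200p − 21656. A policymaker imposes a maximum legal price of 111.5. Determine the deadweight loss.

327078.72

In inverse form: demand p = 195.6 − 0.005q, supply p = 108.28 + 0.005q.
Competitive equilibrium: 195.6 − 0.005q = 108.28 + 0.005q → q* = 8732, p* = 151.94.
At the ceiling p = 111.5, quantity supplied = (111.5 − 108.28)/0.005 = 644.
Willingness to pay at q' = 644: 195.6 − 0.005·644 = 192.38.
Δq = 8732 − 644 = 8088; wedge = 192.38 − 111.5 = 80.88.
DWL = ½ × 8088 × 80.88 = 327078.72.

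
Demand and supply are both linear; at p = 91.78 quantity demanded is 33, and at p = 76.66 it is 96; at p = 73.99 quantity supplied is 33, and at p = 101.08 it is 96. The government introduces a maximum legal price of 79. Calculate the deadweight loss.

Demand slope = (76.66 − 91.78)/(96 − 33) = −0.24, so p = 99.7 − 0.24q.
Supply slope = (101.08 − 73.99)/(96 − 33) = 0.43, so p = 59.8 + 0.43q.
Competitive equilibrium: 99.7 − 0.24q = 59.8 + 0.43q → q* = 59.5522, p* = 85.4075.
At the ceiling p = 79, quantity supplied = (79 − 59.8)/0.43 = 44.6512.
Willingness to pay at q' = 44.6512: 99.7 − 0.24·44.6512 = 88.9837.
Δq = 59.5522 − 44.6512 = 14.901; wedge = 88.9837 − 79 = 9.9837.
Welfare loss = ½ × 14.901 × 9.9837 = 74.38.

74.38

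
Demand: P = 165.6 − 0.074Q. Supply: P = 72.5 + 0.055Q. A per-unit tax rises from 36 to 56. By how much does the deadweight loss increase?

Competitive equilibrium: 165.6 − 0.074Q = 72.5 + 0.055Q → Q* = 721.7054, P* = 112.1938.
For a per-unit tax t: ΔQ = t/0.129, so DWL = ½·t·(t/0.129) = t²/0.258.
At t = 36: DWL = 5023.256. At t = 56: DWL = 12155.039.
Increase = 12155.039 − 5023.256 = 7131.78.

7131.78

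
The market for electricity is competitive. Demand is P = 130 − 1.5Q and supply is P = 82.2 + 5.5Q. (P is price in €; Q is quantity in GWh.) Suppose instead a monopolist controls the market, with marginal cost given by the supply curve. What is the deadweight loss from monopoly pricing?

€5.08

Competitive equilibrium: 130 − 1.5Q = 82.2 + 5.5Q → Q* = 6.8286, P* = 119.7571.
Marginal revenue: MR = 130 − 3Q. Set MR = MC: 130 − 3Q = 82.2 + 5.5Q → Q_m = 5.6235.
Price P_m = 130 − 1.5·5.6235 = 121.5648; MC(Q_m) = 82.2 + 5.5·5.6235 = 113.1293.
Competitive Q* = 6.8286, so ΔQ = 1.2051; wedge = 121.5648 − 113.1293 = 8.4355.
DWL = ½ × 1.2051 × 8.4355 = €5.08.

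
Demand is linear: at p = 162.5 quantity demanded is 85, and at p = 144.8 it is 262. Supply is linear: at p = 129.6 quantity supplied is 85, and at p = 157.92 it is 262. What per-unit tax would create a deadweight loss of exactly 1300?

26

Demand slope = (144.8 − 162.5)/(262 − 85) = −0.1, so p = 171 − 0.1q.
Supply slope = (157.92 − 129.6)/(262 − 85) = 0.16, so p = 116 + 0.16q.
Competitive equilibrium: 171 − 0.1q = 116 + 0.16q → q* = 211.5385, p* = 149.8462.
A tax t gives Δq = t/0.26 and wedge t, so DWL = t²/0.52.
t²/0.52 = 1300 → t² = 676 → t = 26.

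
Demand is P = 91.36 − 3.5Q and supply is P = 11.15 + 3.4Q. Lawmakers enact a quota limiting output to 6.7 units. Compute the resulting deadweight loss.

Competitive equilibrium: 91.36 − 3.5Q = 11.15 + 3.4Q → Q* = 11.6246, P* = 50.6738.
At Q = 6.7: demand price = 91.36 − 3.5·6.7 = 67.91; supply price = 11.15 + 3.4·6.7 = 33.93.
ΔQ = 11.6246 − 6.7 = 4.9246; wedge = 67.91 − 33.93 = 33.98.
Deadweight loss = ½ × 4.9246 × 33.98 = 83.67.

83.67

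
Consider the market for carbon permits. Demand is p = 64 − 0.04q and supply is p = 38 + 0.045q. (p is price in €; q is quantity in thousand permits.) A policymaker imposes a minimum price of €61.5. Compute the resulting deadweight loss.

Competitive equilibrium: 64 − 0.04q = 38 + 0.045q → q* = 305.8824, p* = 51.7647.
At the floor p = 61.5, quantity demanded = (64 − 61.5)/0.04 = 62.5.
Sellers' marginal cost at q' = 62.5: 38 + 0.045·62.5 = 40.8125.
Δq = 305.8824 − 62.5 = 243.3824; wedge = 61.5 − 40.8125 = 20.6875.
The triangle = ½ × 243.3824 × 20.6875 = €2517.49 thousand.

€2517.49 thousand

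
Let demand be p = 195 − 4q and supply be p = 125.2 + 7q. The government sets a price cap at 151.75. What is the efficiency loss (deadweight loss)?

35.84

Competitive equilibrium: 195 − 4q = 125.2 + 7q → q* = 6.3455, p* = 169.6182.
At the ceiling p = 151.75, quantity supplied = (151.75 − 125.2)/7 = 3.7929.
Willingness to pay at q' = 3.7929: 195 − 4·3.7929 = 179.8284.
Δq = 6.3455 − 3.7929 = 2.5526; wedge = 179.8284 − 151.75 = 28.0784.
Welfare loss = ½ × 2.5526 × 28.0784 = 35.84.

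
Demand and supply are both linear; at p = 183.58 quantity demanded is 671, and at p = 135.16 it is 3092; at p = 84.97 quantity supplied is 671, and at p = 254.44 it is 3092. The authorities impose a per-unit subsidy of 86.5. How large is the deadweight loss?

41568.06

Demand slope = (135.16 − 183.58)/(3092 − 671) = −0.02, so p = 197 − 0.02q.
Supply slope = (254.44 − 84.97)/(3092 − 671) = 0.07, so p = 38 + 0.07q.
Competitive equilibrium: 197 − 0.02q = 38 + 0.07q → q* = 1766.6667, p* = 161.6667.
The subsidy lowers effective supply by 86.5: p = 0.07q − 48.5.
New quantity: 197 − 0.02q = 0.07q − 48.5 → q' = 2727.7778.
Overproduction Δq = 2727.7778 − 1766.6667 = 961.1111; wedge = subsidy = 86.5.
The triangle = ½ × 961.1111 × 86.5 = 41568.06.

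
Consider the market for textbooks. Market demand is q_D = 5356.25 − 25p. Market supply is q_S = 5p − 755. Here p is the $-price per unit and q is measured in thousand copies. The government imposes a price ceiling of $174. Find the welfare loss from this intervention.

$2647.76 thousand

In inverse form: demand p = 214.25 − 0.04q, supply p = 151 + 0.2q.
Competitive equilibrium: 214.25 − 0.04q = 151 + 0.2q → q* = 263.5417, p* = 203.7083.
At the ceiling p = 174, quantity supplied = (174 − 151)/0.2 = 115.
Willingness to pay at q' = 115: 214.25 − 0.04·115 = 209.65.
Δq = 263.5417 − 115 = 148.5417; wedge = 209.65 − 174 = 35.65.
DWL = ½ × 148.5417 × 35.65 = $2647.76 thousand.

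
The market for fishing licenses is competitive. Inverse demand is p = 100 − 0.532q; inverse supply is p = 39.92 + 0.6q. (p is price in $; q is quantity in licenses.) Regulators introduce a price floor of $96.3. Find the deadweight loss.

$1203.88

Competitive equilibrium: 100 − 0.532q = 39.92 + 0.6q → q* = 53.0742, p* = 71.7645.
At the floor p = 96.3, quantity demanded = (100 − 96.3)/0.532 = 6.9549.
Sellers' marginal cost at q' = 6.9549: 39.92 + 0.6·6.9549 = 44.0929.
Δq = 53.0742 − 6.9549 = 46.1193; wedge = 96.3 − 44.0929 = 52.2071.
Welfare loss = ½ × 46.1193 × 52.2071 = $1203.88.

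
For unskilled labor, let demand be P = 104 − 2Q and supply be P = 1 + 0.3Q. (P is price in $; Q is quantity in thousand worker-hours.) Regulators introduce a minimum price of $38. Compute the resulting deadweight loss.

$159.65 thousand

Competitive equilibrium: 104 − 2Q = 1 + 0.3Q → Q* = 44.7826, P* = 14.4348.
At the floor P = 38, quantity demanded = (104 − 38)/2 = 33.
Sellers' marginal cost at Q' = 33: 1 + 0.3·33 = 10.9.
ΔQ = 44.7826 − 33 = 11.7826; wedge = 38 − 10.9 = 27.1.
Welfare loss = ½ × 11.7826 × 27.1 = $159.65 thousand.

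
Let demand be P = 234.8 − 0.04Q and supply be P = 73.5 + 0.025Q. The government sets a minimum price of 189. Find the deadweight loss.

Competitive equilibrium: 234.8 − 0.04Q = 73.5 + 0.025Q → Q* = 2481.5385, P* = 135.5385.
At the floor P = 189, quantity demanded = (234.8 − 189)/0.04 = 1145.
Sellers' marginal cost at Q' = 1145: 73.5 + 0.025·1145 = 102.125.
ΔQ = 2481.5385 − 1145 = 1336.5385; wedge = 189 − 102.125 = 86.875.
Deadweight loss = ½ × 1336.5385 × 86.875 = 58055.89.

58055.89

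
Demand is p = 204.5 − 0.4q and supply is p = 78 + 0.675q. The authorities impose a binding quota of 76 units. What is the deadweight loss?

Competitive equilibrium: 204.5 − 0.4q = 78 + 0.675q → q* = 117.6744, p* = 157.4302.
At q = 76: demand price = 204.5 − 0.4·76 = 174.1; supply price = 78 + 0.675·76 = 129.3.
Δq = 117.6744 − 76 = 41.6744; wedge = 174.1 − 129.3 = 44.8.
Deadweight loss = ½ × 41.6744 × 44.8 = 933.51.

933.51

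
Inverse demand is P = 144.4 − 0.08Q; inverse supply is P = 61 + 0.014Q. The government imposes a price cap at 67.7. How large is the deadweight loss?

7849.24

Competitive equilibrium: 144.4 − 0.08Q = 61 + 0.014Q → Q* = 887.234, P* = 73.4213.
At the ceiling P = 67.7, quantity supplied = (67.7 − 61)/0.014 = 478.5714.
Willingness to pay at Q' = 478.5714: 144.4 − 0.08·478.5714 = 106.1143.
ΔQ = 887.234 − 478.5714 = 408.6626; wedge = 106.1143 − 67.7 = 38.4143.
The triangle = ½ × 408.6626 × 38.4143 = 7849.24.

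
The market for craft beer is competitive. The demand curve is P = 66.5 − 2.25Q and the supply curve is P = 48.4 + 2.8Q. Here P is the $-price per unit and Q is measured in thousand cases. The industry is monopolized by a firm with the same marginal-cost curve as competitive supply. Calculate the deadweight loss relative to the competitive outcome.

$3.08 thousand

Competitive equilibrium: 66.5 − 2.25Q = 48.4 + 2.8Q → Q* = 3.5842, P* = 58.4356.
Marginal revenue: MR = 66.5 − 4.5Q. Set MR = MC: 66.5 − 4.5Q = 48.4 + 2.8Q → Q_m = 2.4795.
Price P_m = 66.5 − 2.25·2.4795 = 60.9211; MC(Q_m) = 48.4 + 2.8·2.4795 = 55.3426.
Competitive Q* = 3.5842, so ΔQ = 1.1047; wedge = 60.9211 − 55.3426 = 5.5785.
The triangle = ½ × 1.1047 × 5.5785 = $3.08 thousand.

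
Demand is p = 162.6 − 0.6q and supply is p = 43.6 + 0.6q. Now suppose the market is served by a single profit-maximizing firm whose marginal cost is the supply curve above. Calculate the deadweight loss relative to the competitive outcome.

Competitive equilibrium: 162.6 − 0.6q = 43.6 + 0.6q → q* = 99.1667, p* = 103.1.
Marginal revenue: MR = 162.6 − 1.2q. Set MR = MC: 162.6 − 1.2q = 43.6 + 0.6q → q_m = 66.1111.
Price p_m = 162.6 − 0.6·66.1111 = 122.9333; MC(q_m) = 43.6 + 0.6·66.1111 = 83.2667.
Competitive q* = 99.1667, so Δq = 33.0556; wedge = 122.9333 − 83.2667 = 39.6666.
DWL = ½ × 33.0556 × 39.6666 = 655.60.

655.60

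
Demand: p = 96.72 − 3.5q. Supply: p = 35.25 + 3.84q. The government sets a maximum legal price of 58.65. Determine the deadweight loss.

Competitive equilibrium: 96.72 − 3.5q = 35.25 + 3.84q → q* = 8.3747, p* = 67.4087.
At the ceiling p = 58.65, quantity supplied = (58.65 − 35.25)/3.84 = 6.0938.
Willingness to pay at q' = 6.0938: 96.72 − 3.5·6.0938 = 75.3917.
Δq = 8.3747 − 6.0938 = 2.2809; wedge = 75.3917 − 58.65 = 16.7417.
Deadweight loss = ½ × 2.2809 × 16.7417 = 19.09.

19.09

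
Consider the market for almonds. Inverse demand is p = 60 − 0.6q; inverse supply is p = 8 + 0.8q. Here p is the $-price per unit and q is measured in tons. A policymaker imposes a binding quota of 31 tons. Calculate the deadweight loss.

Competitive equilibrium: 60 − 0.6q = 8 + 0.8q → q* = 37.1429, p* = 37.7143.
At q = 31: demand price = 60 − 0.6·31 = 41.4; supply price = 8 + 0.8·31 = 32.8.
Δq = 37.1429 − 31 = 6.1429; wedge = 41.4 − 32.8 = 8.6.
Welfare loss = ½ × 6.1429 × 8.6 = $26.41.

$26.41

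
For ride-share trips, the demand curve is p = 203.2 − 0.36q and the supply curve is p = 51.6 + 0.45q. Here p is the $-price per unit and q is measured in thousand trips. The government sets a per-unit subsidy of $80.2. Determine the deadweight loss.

Competitive equilibrium: 203.2 − 0.36q = 51.6 + 0.45q → q* = 187.16049, p* = 135.82222.
The subsidy lowers effective supply by 80.2: p = 0.45q − 28.6.
New quantity: 203.2 − 0.36q = 0.45q − 28.6 → q' = 286.17284.
Overproduction Δq = 286.17284 − 187.16049 = 99.01235; wedge = subsidy = 80.2.
Welfare loss = ½ × 99.01235 × 80.2 = $3970.40 thousand.

$3970.40 thousand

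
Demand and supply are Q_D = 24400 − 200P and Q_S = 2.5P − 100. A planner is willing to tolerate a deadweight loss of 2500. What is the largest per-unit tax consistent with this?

In inverse form: demand P = 122 − 0.005Q, supply P = 40 + 0.4Q.
Competitive equilibrium: 122 − 0.005Q = 40 + 0.4Q → Q* = 202.4691, P* = 120.9877.
A tax t gives ΔQ = t/0.405 and wedge t, so DWL = t²/0.81.
t²/0.81 = 2500 → t² = 2025 → t = 45.

45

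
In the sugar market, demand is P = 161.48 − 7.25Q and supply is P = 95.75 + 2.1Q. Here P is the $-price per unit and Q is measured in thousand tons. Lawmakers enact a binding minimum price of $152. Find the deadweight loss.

Competitive equilibrium: 161.48 − 7.25Q = 95.75 + 2.1Q → Q* = 7.0299, P* = 110.5129.
At the floor P = 152, quantity demanded = (161.48 − 152)/7.25 = 1.3076.
Sellers' marginal cost at Q' = 1.3076: 95.75 + 2.1·1.3076 = 98.496.
ΔQ = 7.0299 − 1.3076 = 5.7223; wedge = 152 − 98.496 = 53.504.
Deadweight loss = ½ × 5.7223 × 53.504 = $153.08 thousand.

$153.08 thousand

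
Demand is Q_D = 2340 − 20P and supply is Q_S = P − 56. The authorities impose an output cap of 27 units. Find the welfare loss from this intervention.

In inverse form: demand P = 117 − 0.05Q, supply P = 56 + Q.
Competitive equilibrium: 117 − 0.05Q = 56 + Q → Q* = 58.0952, P* = 114.0952.
At Q = 27: demand price = 117 − 0.05·27 = 115.65; supply price = 56 + 1·27 = 83.
ΔQ = 58.0952 − 27 = 31.0952; wedge = 115.65 − 83 = 32.65.
DWL = ½ × 31.0952 × 32.65 = 507.63.

507.63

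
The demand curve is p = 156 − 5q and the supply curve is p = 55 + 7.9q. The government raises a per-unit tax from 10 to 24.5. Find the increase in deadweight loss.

19.39

Competitive equilibrium: 156 − 5q = 55 + 7.9q → q* = 7.8295, p* = 116.8527.
For a per-unit tax t: Δq = t/12.9, so DWL = ½·t·(t/12.9) = t²/25.8.
At t = 10: DWL = 3.876. At t = 24.5: DWL = 23.266.
Increase = 23.266 − 3.876 = 19.39.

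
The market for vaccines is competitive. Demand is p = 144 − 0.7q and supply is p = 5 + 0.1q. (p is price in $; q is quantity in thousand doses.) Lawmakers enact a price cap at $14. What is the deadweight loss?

$2805.625 thousand

Competitive equilibrium: 144 − 0.7q = 5 + 0.1q → q* = 173.75, p* = 22.375.
At the ceiling p = 14, quantity supplied = (14 − 5)/0.1 = 90.
Willingness to pay at q' = 90: 144 − 0.7·90 = 81.
Δq = 173.75 − 90 = 83.75; wedge = 81 − 14 = 67.
Welfare loss = ½ × 83.75 × 67 = $2805.625 thousand.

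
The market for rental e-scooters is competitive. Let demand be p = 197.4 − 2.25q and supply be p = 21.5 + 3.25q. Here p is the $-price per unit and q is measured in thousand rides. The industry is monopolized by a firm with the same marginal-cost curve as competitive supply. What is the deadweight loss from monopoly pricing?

Competitive equilibrium: 197.4 − 2.25q = 21.5 + 3.25q → q* = 31.9818, p* = 125.4409.
Marginal revenue: MR = 197.4 − 4.5q. Set MR = MC: 197.4 − 4.5q = 21.5 + 3.25q → q_m = 22.6968.
Price p_m = 197.4 − 2.25·22.6968 = 146.3322; MC(q_m) = 21.5 + 3.25·22.6968 = 95.2646.
Competitive q* = 31.9818, so Δq = 9.285; wedge = 146.3322 − 95.2646 = 51.0676.
Deadweight loss = ½ × 9.285 × 51.0676 = $237.08 thousand.

$237.08 thousand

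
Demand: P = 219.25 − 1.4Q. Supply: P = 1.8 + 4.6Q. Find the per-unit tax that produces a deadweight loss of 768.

96

Competitive equilibrium: 219.25 − 1.4Q = 1.8 + 4.6Q → Q* = 36.2417, P* = 168.5117.
A tax t gives ΔQ = t/6 and wedge t, so DWL = t²/12.
t²/12 = 768 → t² = 9216 → t = 96.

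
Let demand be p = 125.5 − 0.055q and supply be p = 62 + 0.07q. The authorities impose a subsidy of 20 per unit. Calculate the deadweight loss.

Competitive equilibrium: 125.5 − 0.055q = 62 + 0.07q → q* = 508, p* = 97.56.
The subsidy lowers effective supply by 20: p = 42 + 0.07q.
New quantity: 125.5 − 0.055q = 42 + 0.07q → q' = 668.
Overproduction Δq = 668 − 508 = 160; wedge = subsidy = 20.
DWL = ½ × 160 × 20 = 1600.

1600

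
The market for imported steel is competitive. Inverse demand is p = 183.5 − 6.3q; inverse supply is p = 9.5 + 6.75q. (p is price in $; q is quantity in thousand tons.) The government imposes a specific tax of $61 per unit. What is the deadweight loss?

$142.57 thousand

Competitive equilibrium: 183.5 − 6.3q = 9.5 + 6.75q → q* = 13.3333, p* = 99.5.
With the tax, the buyer price exceeds the seller price by 61: (183.5 − 6.3q) − (9.5 + 6.75q) = 61 → q' = 8.659.
Δq = 13.3333 − 8.659 = 4.6743; the wedge equals the tax, 61.
DWL = ½ × 4.6743 × 61 = $142.57 thousand.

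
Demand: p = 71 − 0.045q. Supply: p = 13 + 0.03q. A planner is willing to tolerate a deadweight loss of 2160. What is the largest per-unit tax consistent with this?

Competitive equilibrium: 71 − 0.045q = 13 + 0.03q → q* = 773.3333, p* = 36.2.
A tax t gives Δq = t/0.075 and wedge t, so DWL = t²/0.15.
t²/0.15 = 2160 → t² = 324 → t = 18.

18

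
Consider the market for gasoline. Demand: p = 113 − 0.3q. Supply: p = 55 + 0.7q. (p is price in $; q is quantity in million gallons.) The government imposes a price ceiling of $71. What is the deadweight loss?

$617.51 million

Competitive equilibrium: 113 − 0.3q = 55 + 0.7q → q* = 58, p* = 95.6.
At the ceiling p = 71, quantity supplied = (71 − 55)/0.7 = 22.8571.
Willingness to pay at q' = 22.8571: 113 − 0.3·22.8571 = 106.1429.
Δq = 58 − 22.8571 = 35.1429; wedge = 106.1429 − 71 = 35.1429.
Welfare loss = ½ × 35.1429 × 35.1429 = $617.51 million.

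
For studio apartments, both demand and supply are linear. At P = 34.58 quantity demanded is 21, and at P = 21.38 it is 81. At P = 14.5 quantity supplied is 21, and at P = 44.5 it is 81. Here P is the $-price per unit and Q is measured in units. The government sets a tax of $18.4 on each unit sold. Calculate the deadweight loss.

Demand slope = (21.38 − 34.58)/(81 − 21) = −0.22, so P = 39.2 − 0.22Q.
Supply slope = (44.5 − 14.5)/(81 − 21) = 0.5, so P = 4 + 0.5Q.
Competitive equilibrium: 39.2 − 0.22Q = 4 + 0.5Q → Q* = 48.8889, P* = 28.4444.
With the tax, the buyer price exceeds the seller price by 18.4: (39.2 − 0.22Q) − (4 + 0.5Q) = 18.4 → Q' = 23.3333.
ΔQ = 48.8889 − 23.3333 = 25.5556; the wedge equals the tax, 18.4.
Deadweight loss = ½ × 25.5556 × 18.4 = $235.11.

$235.11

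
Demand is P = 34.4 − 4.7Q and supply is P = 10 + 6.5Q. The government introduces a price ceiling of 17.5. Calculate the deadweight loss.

Competitive equilibrium: 34.4 − 4.7Q = 10 + 6.5Q → Q* = 2.1786, P* = 24.1607.
At the ceiling P = 17.5, quantity supplied = (17.5 − 10)/6.5 = 1.1538.
Willingness to pay at Q' = 1.1538: 34.4 − 4.7·1.1538 = 28.9771.
ΔQ = 2.1786 − 1.1538 = 1.0248; wedge = 28.9771 − 17.5 = 11.4771.
Welfare loss = ½ × 1.0248 × 11.4771 = 5.88.

5.88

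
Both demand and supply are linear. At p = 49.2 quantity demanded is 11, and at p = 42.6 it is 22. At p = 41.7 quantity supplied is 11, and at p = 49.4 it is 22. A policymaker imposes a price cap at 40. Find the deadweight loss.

43.68

Demand slope = (42.6 − 49.2)/(22 − 11) = −0.6, so p = 55.8 − 0.6q.
Supply slope = (49.4 − 41.7)/(22 − 11) = 0.7, so p = 34 + 0.7q.
Competitive equilibrium: 55.8 − 0.6q = 34 + 0.7q → q* = 16.7692, p* = 45.7385.
At the ceiling p = 40, quantity supplied = (40 − 34)/0.7 = 8.5714.
Willingness to pay at q' = 8.5714: 55.8 − 0.6·8.5714 = 50.6572.
Δq = 16.7692 − 8.5714 = 8.1978; wedge = 50.6572 − 40 = 10.6572.
Welfare loss = ½ × 8.1978 × 10.6572 = 43.68.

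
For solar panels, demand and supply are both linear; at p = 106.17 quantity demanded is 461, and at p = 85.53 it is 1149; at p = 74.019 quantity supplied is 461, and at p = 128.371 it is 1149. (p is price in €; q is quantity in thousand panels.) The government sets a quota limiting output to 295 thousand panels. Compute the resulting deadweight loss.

Demand slope = (85.53 − 106.17)/(1149 − 461) = −0.03, so p = 120 − 0.03q.
Supply slope = (128.371 − 74.019)/(1149 − 461) = 0.079, so p = 37.6 + 0.079q.
Competitive equilibrium: 120 − 0.03q = 37.6 + 0.079q → q* = 755.9633, p* = 97.3211.
At q = 295: demand price = 120 − 0.03·295 = 111.15; supply price = 37.6 + 0.079·295 = 60.905.
Δq = 755.9633 − 295 = 460.9633; wedge = 111.15 − 60.905 = 50.245.
Welfare loss = ½ × 460.9633 × 50.245 = €11580.55 thousand.

€11580.55 thousand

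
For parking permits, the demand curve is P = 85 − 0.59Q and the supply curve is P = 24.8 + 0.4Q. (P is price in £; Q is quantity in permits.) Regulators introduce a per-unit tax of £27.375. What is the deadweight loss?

£378.48

Competitive equilibrium: 85 − 0.59Q = 24.8 + 0.4Q → Q* = 60.8081, P* = 49.1232.
With the tax, the buyer price exceeds the seller price by 27.375: (85 − 0.59Q) − (24.8 + 0.4Q) = 27.375 → Q' = 33.1566.
ΔQ = 60.8081 − 33.1566 = 27.6515; the wedge equals the tax, 27.375.
DWL = ½ × 27.6515 × 27.375 = £378.48.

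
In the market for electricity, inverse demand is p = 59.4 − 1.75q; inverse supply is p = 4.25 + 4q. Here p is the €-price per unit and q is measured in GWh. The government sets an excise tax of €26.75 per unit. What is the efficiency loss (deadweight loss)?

Competitive equilibrium: 59.4 − 1.75q = 4.25 + 4q → q* = 9.5913, p* = 42.6152.
With the tax, the buyer price exceeds the seller price by 26.75: (59.4 − 1.75q) − (4.25 + 4q) = 26.75 → q' = 4.9391.
Δq = 9.5913 − 4.9391 = 4.6522; the wedge equals the tax, 26.75.
Welfare loss = ½ × 4.6522 × 26.75 = €62.22.

€62.22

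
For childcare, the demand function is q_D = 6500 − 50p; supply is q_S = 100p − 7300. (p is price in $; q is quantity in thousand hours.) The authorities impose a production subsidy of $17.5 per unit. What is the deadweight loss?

In inverse form: demand p = 130 − 0.02q, supply p = 73 + 0.01q.
Competitive equilibrium: 130 − 0.02q = 73 + 0.01q → q* = 1900, p* = 92.
The subsidy lowers effective supply by 17.5: p = 55.5 + 0.01q.
New quantity: 130 − 0.02q = 55.5 + 0.01q → q' = 2483.3333.
Overproduction Δq = 2483.3333 − 1900 = 583.3333; wedge = subsidy = 17.5.
Welfare loss = ½ × 583.3333 × 17.5 = $5104.17 thousand.

$5104.17 thousand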